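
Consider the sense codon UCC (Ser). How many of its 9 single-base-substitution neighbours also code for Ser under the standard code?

Position 1: none → 0 synonymous.
Position 2: none → 0 synonymous.
Position 3: UCU, UCA, UCG → 3 synonymous.
Total: 0 + 0 + 3 = 3.

3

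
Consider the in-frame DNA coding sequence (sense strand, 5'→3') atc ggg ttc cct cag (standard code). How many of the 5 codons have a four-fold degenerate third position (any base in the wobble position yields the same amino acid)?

Codon 1 ATC (Ile): third position 3-fold.
Codon 2 GGG (Gly): third position 4-fold.
Codon 3 TTC (Phe): third position 2-fold.
Codon 4 CCT (Pro): third position 4-fold.
Codon 5 CAG (Gln): third position 2-fold.
Four-fold degenerate third positions: 2.

2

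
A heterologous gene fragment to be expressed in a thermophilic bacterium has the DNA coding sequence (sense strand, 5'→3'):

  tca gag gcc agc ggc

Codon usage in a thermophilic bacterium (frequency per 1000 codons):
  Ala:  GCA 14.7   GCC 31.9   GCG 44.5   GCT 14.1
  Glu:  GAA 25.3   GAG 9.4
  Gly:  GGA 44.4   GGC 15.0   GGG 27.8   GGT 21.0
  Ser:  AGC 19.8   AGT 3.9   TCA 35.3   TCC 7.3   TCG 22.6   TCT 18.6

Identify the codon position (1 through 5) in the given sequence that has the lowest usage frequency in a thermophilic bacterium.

2

Codon 1 TCA (Ser): 35.3 per 1000.
Codon 2 GAG (Glu): 9.4 per 1000.
Codon 3 GCC (Ala): 31.9 per 1000.
Codon 4 AGC (Ser): 19.8 per 1000.
Codon 5 GGC (Gly): 15.0 per 1000.
Lowest frequency is 9.4 at codon 2.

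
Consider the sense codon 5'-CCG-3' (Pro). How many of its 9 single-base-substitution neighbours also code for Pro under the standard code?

Position 1: none → 0 synonymous.
Position 2: none → 0 synonymous.
Position 3: CCU, CCC, CCA → 3 synonymous.
Total: 0 + 0 + 3 = 3.

3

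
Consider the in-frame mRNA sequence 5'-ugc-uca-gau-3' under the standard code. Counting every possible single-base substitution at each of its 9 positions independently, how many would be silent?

5

Codon 1 (UGC, Cys): 1 synonymous substitution.
Codon 2 (UCA, Ser): 3 synonymous substitutions.
Codon 3 (GAU, Asp): 1 synonymous substitution.
Total: 1 + 3 + 1 = 5.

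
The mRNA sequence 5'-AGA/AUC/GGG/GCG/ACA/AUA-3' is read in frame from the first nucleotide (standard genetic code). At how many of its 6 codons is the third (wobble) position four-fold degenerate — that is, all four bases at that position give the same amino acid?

Codon 1 AGA (Arg): third position 2-fold.
Codon 2 AUC (Ile): third position 3-fold.
Codon 3 GGG (Gly): third position 4-fold.
Codon 4 GCG (Ala): third position 4-fold.
Codon 5 ACA (Thr): third position 4-fold.
Codon 6 AUA (Ile): third position 3-fold.
Four-fold degenerate third positions: 3.

3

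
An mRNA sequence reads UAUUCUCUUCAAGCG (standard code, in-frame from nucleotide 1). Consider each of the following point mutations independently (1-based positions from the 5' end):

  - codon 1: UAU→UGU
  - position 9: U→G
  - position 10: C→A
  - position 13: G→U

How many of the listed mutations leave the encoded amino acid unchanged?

Codon 1: UAU (Tyr) → UGU (Cys) — missense.
Codon 3: CUU (Leu) → CUG (Leu) — synonymous.
Codon 4: CAA (Gln) → AAA (Lys) — missense.
Codon 5: GCG (Ala) → UCG (Ser) — missense.
Synonymous: 1 of 4.

1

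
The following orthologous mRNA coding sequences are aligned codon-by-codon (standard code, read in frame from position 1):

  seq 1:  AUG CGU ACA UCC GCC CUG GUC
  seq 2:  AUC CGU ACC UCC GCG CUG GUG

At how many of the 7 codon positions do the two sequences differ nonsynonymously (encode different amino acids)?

1

Codon 1: AUG Met / AUC Ile — nonsynonymous.
Codon 2: CGU Arg / CGU Arg — identical.
Codon 3: ACA Thr / ACC Thr — synonymous.
Codon 4: UCC Ser / UCC Ser — identical.
Codon 5: GCC Ala / GCG Ala — synonymous.
Codon 6: CUG Leu / CUG Leu — identical.
Codon 7: GUC Val / GUG Val — synonymous.
Nonsynonymous differences: 1.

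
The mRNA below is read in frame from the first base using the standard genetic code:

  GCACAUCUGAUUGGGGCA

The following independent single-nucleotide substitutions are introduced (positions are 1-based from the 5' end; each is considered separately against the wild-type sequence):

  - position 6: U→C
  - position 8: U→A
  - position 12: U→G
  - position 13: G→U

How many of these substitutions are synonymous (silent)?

Codon 2: CAU (His) → CAC (His) — synonymous.
Codon 3: CUG (Leu) → CAG (Gln) — missense.
Codon 4: AUU (Ile) → AUG (Met) — missense.
Codon 5: GGG (Gly) → UGG (Trp) — missense.
Synonymous: 1 of 4.

1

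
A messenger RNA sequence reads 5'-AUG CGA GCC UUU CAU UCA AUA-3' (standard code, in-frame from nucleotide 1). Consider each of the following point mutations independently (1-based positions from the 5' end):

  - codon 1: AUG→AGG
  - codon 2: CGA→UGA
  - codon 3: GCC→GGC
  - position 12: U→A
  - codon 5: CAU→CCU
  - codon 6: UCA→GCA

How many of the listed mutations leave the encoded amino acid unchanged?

Codon 1: AUG (Met) → AGG (Arg) — missense.
Codon 2: CGA (Arg) → UGA (Stop) — nonsense.
Codon 3: GCC (Ala) → GGC (Gly) — missense.
Codon 4: UUU (Phe) → UUA (Leu) — missense.
Codon 5: CAU (His) → CCU (Pro) — missense.
Codon 6: UCA (Ser) → GCA (Ala) — missense.
Synonymous: 0 of 6.

0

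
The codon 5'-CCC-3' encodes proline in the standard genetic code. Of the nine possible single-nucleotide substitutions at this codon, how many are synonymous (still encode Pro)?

Position 1: none → 0 synonymous.
Position 2: none → 0 synonymous.
Position 3: CCU, CCA, CCG → 3 synonymous.
Total: 0 + 0 + 3 = 3.

3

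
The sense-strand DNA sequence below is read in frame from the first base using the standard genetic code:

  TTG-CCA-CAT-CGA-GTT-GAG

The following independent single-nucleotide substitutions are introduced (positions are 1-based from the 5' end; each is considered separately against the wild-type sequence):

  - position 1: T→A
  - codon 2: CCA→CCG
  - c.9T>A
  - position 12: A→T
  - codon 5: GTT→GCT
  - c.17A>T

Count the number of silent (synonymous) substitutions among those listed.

Codon 1: TTG (Leu) → ATG (Met) — missense.
Codon 2: CCA (Pro) → CCG (Pro) — synonymous.
Codon 3: CAT (His) → CAA (Gln) — missense.
Codon 4: CGA (Arg) → CGT (Arg) — synonymous.
Codon 5: GTT (Val) → GCT (Ala) — missense.
Codon 6: GAG (Glu) → GTG (Val) — missense.
Synonymous: 2 of 6.

2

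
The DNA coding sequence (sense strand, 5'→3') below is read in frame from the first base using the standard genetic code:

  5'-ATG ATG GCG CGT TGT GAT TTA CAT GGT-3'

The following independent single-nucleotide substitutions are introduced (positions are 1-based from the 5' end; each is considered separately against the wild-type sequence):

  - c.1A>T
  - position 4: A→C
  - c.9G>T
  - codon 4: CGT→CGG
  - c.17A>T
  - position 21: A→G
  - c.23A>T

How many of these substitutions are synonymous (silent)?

Codon 1: ATG (Met) → TTG (Leu) — missense.
Codon 2: ATG (Met) → CTG (Leu) — missense.
Codon 3: GCG (Ala) → GCT (Ala) — synonymous.
Codon 4: CGT (Arg) → CGG (Arg) — synonymous.
Codon 6: GAT (Asp) → GTT (Val) — missense.
Codon 7: TTA (Leu) → TTG (Leu) — synonymous.
Codon 8: CAT (His) → CTT (Leu) — missense.
Synonymous: 3 of 7.

3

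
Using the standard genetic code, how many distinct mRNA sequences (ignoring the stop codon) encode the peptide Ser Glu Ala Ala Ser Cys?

2304

Ser: 6 codons.
Glu: 2 codons.
Ala: 4 codons.
Ala: 4 codons.
Ser: 6 codons.
Cys: 2 codons.
6 × 2 × 4 × 4 × 6 × 2 = 2304.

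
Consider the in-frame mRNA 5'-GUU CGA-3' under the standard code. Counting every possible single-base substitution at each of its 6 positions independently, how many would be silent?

Codon 1 (GUU, Val): 3 synonymous substitutions.
Codon 2 (CGA, Arg): 4 synonymous substitutions.
Total: 3 + 4 = 7.

7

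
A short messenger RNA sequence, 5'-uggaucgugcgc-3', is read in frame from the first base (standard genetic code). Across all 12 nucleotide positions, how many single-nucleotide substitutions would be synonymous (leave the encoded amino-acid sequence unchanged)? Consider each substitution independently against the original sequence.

Codon 1 (UGG, Trp): 0 synonymous substitutions.
Codon 2 (AUC, Ile): 2 synonymous substitutions.
Codon 3 (GUG, Val): 3 synonymous substitutions.
Codon 4 (CGC, Arg): 3 synonymous substitutions.
Total: 0 + 2 + 3 + 3 = 8.

8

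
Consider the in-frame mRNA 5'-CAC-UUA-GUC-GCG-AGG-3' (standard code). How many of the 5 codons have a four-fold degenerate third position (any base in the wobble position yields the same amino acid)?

2

Codon 1 CAC (His): third position 2-fold.
Codon 2 UUA (Leu): third position 2-fold.
Codon 3 GUC (Val): third position 4-fold.
Codon 4 GCG (Ala): third position 4-fold.
Codon 5 AGG (Arg): third position 2-fold.
Four-fold degenerate third positions: 2.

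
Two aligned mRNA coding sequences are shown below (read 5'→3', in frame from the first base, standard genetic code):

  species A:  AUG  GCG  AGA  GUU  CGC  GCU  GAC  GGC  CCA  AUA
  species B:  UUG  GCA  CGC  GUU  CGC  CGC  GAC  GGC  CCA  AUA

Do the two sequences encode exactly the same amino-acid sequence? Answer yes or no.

no

Codon 1: AUG Met / UUG Leu — nonsynonymous.
Codon 2: GCG Ala / GCA Ala — synonymous.
Codon 3: AGA Arg / CGC Arg — synonymous.
Codon 4: GUU Val / GUU Val — identical.
Codon 5: CGC Arg / CGC Arg — identical.
Codon 6: GCU Ala / CGC Arg — nonsynonymous.
Codon 7: GAC Asp / GAC Asp — identical.
Codon 8: GGC Gly / GGC Gly — identical.
Codon 9: CCA Pro / CCA Pro — identical.
Codon 10: AUA Ile / AUA Ile — identical.
Nonsynonymous differences: 2 → different protein.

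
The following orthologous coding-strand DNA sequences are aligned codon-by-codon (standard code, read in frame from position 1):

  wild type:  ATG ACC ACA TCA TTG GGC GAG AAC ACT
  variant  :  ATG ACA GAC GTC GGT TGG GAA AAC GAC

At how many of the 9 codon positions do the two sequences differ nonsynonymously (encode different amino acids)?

5

Codon 1: ATG Met / ATG Met — identical.
Codon 2: ACC Thr / ACA Thr — synonymous.
Codon 3: ACA Thr / GAC Asp — nonsynonymous.
Codon 4: TCA Ser / GTC Val — nonsynonymous.
Codon 5: TTG Leu / GGT Gly — nonsynonymous.
Codon 6: GGC Gly / TGG Trp — nonsynonymous.
Codon 7: GAG Glu / GAA Glu — synonymous.
Codon 8: AAC Asn / AAC Asn — identical.
Codon 9: ACT Thr / GAC Asp — nonsynonymous.
Nonsynonymous differences: 5.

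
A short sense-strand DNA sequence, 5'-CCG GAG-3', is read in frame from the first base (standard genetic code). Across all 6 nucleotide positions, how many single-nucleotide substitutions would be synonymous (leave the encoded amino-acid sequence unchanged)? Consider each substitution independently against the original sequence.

Codon 1 (CCG, Pro): 3 synonymous substitutions.
Codon 2 (GAG, Glu): 1 synonymous substitution.
Total: 3 + 1 = 4.

4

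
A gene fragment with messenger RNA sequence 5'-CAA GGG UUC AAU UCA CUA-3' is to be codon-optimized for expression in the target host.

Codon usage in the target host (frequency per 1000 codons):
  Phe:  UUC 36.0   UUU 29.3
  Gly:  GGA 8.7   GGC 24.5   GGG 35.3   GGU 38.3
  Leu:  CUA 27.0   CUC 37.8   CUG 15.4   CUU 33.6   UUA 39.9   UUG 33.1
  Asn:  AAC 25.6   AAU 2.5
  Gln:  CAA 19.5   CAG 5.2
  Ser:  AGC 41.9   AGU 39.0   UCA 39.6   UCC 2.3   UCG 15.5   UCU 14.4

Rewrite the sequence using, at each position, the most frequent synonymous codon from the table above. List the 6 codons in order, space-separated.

CAA GGU UUC AAC AGC UUA

Codon 1 (Gln): best is CAA at 19.5.
Codon 2 (Gly): best is GGU at 38.3.
Codon 3 (Phe): best is UUC at 36.0.
Codon 4 (Asn): best is AAC at 25.6.
Codon 5 (Ser): best is AGC at 41.9.
Codon 6 (Leu): best is UUA at 39.9.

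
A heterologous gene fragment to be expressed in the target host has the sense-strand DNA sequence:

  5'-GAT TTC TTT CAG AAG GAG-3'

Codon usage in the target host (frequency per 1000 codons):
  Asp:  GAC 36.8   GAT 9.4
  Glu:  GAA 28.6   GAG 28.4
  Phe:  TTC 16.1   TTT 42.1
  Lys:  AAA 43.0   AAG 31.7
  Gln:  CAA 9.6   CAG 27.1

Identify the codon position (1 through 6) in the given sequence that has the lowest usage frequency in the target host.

1

Codon 1 GAT (Asp): 9.4 per 1000.
Codon 2 TTC (Phe): 16.1 per 1000.
Codon 3 TTT (Phe): 42.1 per 1000.
Codon 4 CAG (Gln): 27.1 per 1000.
Codon 5 AAG (Lys): 31.7 per 1000.
Codon 6 GAG (Glu): 28.4 per 1000.
Lowest frequency is 9.4 at codon 1.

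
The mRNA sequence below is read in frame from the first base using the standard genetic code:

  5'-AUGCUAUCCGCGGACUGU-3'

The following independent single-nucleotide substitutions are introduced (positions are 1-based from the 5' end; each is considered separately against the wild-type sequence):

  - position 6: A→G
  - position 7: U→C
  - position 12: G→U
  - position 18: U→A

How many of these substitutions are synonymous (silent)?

Codon 2: CUA (Leu) → CUG (Leu) — synonymous.
Codon 3: UCC (Ser) → CCC (Pro) — missense.
Codon 4: GCG (Ala) → GCU (Ala) — synonymous.
Codon 6: UGU (Cys) → UGA (Stop) — nonsense.
Synonymous: 2 of 4.

2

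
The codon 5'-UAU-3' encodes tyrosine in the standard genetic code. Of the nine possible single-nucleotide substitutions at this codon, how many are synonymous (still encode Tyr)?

Position 1: none → 0 synonymous.
Position 2: none → 0 synonymous.
Position 3: UAC → 1 synonymous.
Total: 0 + 0 + 1 = 1.

1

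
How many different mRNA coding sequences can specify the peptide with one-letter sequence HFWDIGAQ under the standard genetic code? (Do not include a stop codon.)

His: 2 codons.
Phe: 2 codons.
Trp: 1 codon.
Asp: 2 codons.
Ile: 3 codons.
Gly: 4 codons.
Ala: 4 codons.
Gln: 2 codons.
2 × 2 × 1 × 2 × 3 × 4 × 4 × 2 = 768.

768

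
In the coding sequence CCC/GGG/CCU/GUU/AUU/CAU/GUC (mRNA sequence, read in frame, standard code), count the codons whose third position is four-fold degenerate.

Codon 1 CCC (Pro): third position 4-fold.
Codon 2 GGG (Gly): third position 4-fold.
Codon 3 CCU (Pro): third position 4-fold.
Codon 4 GUU (Val): third position 4-fold.
Codon 5 AUU (Ile): third position 3-fold.
Codon 6 CAU (His): third position 2-fold.
Codon 7 GUC (Val): third position 4-fold.
Four-fold degenerate third positions: 5.

5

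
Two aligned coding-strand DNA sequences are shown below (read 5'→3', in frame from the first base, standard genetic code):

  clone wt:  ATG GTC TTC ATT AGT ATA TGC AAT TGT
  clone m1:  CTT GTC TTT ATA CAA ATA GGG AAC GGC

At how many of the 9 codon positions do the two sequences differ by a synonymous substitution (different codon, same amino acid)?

Codon 1: ATG Met / CTT Leu — nonsynonymous.
Codon 2: GTC Val / GTC Val — identical.
Codon 3: TTC Phe / TTT Phe — synonymous.
Codon 4: ATT Ile / ATA Ile — synonymous.
Codon 5: AGT Ser / CAA Gln — nonsynonymous.
Codon 6: ATA Ile / ATA Ile — identical.
Codon 7: TGC Cys / GGG Gly — nonsynonymous.
Codon 8: AAT Asn / AAC Asn — synonymous.
Codon 9: TGT Cys / GGC Gly — nonsynonymous.
Synonymous differences: 3.

3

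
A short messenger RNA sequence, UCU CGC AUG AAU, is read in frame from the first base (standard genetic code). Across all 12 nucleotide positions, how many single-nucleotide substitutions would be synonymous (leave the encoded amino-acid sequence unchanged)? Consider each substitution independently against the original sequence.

Codon 1 (UCU, Ser): 3 synonymous substitutions.
Codon 2 (CGC, Arg): 3 synonymous substitutions.
Codon 3 (AUG, Met): 0 synonymous substitutions.
Codon 4 (AAU, Asn): 1 synonymous substitution.
Total: 3 + 3 + 0 + 1 = 7.

7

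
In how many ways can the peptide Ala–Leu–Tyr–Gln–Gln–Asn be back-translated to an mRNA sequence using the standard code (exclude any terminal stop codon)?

Ala: 4 codons.
Leu: 6 codons.
Tyr: 2 codons.
Gln: 2 codons.
Gln: 2 codons.
Asn: 2 codons.
4 × 6 × 2 × 2 × 2 × 2 = 384.

384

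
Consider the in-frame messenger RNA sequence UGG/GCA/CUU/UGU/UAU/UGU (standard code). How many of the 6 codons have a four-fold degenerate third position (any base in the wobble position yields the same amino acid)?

Codon 1 UGG (Trp): third position 1-fold.
Codon 2 GCA (Ala): third position 4-fold.
Codon 3 CUU (Leu): third position 4-fold.
Codon 4 UGU (Cys): third position 2-fold.
Codon 5 UAU (Tyr): third position 2-fold.
Codon 6 UGU (Cys): third position 2-fold.
Four-fold degenerate third positions: 2.

2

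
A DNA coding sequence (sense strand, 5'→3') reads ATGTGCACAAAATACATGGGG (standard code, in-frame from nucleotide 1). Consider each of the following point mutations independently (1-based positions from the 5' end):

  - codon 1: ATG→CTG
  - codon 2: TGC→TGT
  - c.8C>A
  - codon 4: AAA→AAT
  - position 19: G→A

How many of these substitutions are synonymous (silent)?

Codon 1: ATG (Met) → CTG (Leu) — missense.
Codon 2: TGC (Cys) → TGT (Cys) — synonymous.
Codon 3: ACA (Thr) → AAA (Lys) — missense.
Codon 4: AAA (Lys) → AAT (Asn) — missense.
Codon 7: GGG (Gly) → AGG (Arg) — missense.
Synonymous: 1 of 5.

1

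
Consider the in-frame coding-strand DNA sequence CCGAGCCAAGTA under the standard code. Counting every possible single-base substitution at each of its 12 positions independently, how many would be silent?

8

Codon 1 (CCG, Pro): 3 synonymous substitutions.
Codon 2 (AGC, Ser): 1 synonymous substitution.
Codon 3 (CAA, Gln): 1 synonymous substitution.
Codon 4 (GTA, Val): 3 synonymous substitutions.
Total: 3 + 1 + 1 + 3 = 8.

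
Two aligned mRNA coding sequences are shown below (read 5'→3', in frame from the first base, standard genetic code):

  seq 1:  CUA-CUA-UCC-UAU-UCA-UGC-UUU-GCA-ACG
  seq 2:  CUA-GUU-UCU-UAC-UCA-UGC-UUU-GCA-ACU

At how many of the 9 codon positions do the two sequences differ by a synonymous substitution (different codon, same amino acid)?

3

Codon 1: CUA Leu / CUA Leu — identical.
Codon 2: CUA Leu / GUU Val — nonsynonymous.
Codon 3: UCC Ser / UCU Ser — synonymous.
Codon 4: UAU Tyr / UAC Tyr — synonymous.
Codon 5: UCA Ser / UCA Ser — identical.
Codon 6: UGC Cys / UGC Cys — identical.
Codon 7: UUU Phe / UUU Phe — identical.
Codon 8: GCA Ala / GCA Ala — identical.
Codon 9: ACG Thr / ACU Thr — synonymous.
Synonymous differences: 3.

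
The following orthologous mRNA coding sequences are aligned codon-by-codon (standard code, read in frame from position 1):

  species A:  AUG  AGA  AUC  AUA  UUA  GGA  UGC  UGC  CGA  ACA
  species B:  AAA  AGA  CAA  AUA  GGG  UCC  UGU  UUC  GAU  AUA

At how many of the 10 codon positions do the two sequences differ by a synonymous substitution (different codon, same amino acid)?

1

Codon 1: AUG Met / AAA Lys — nonsynonymous.
Codon 2: AGA Arg / AGA Arg — identical.
Codon 3: AUC Ile / CAA Gln — nonsynonymous.
Codon 4: AUA Ile / AUA Ile — identical.
Codon 5: UUA Leu / GGG Gly — nonsynonymous.
Codon 6: GGA Gly / UCC Ser — nonsynonymous.
Codon 7: UGC Cys / UGU Cys — synonymous.
Codon 8: UGC Cys / UUC Phe — nonsynonymous.
Codon 9: CGA Arg / GAU Asp — nonsynonymous.
Codon 10: ACA Thr / AUA Ile — nonsynonymous.
Synonymous differences: 1.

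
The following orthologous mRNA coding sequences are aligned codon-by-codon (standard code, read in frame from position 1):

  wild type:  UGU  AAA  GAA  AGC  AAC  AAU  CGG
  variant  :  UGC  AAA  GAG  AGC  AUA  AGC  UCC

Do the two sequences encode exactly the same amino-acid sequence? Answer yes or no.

Codon 1: UGU Cys / UGC Cys — synonymous.
Codon 2: AAA Lys / AAA Lys — identical.
Codon 3: GAA Glu / GAG Glu — synonymous.
Codon 4: AGC Ser / AGC Ser — identical.
Codon 5: AAC Asn / AUA Ile — nonsynonymous.
Codon 6: AAU Asn / AGC Ser — nonsynonymous.
Codon 7: CGG Arg / UCC Ser — nonsynonymous.
Nonsynonymous differences: 3 → different protein.

no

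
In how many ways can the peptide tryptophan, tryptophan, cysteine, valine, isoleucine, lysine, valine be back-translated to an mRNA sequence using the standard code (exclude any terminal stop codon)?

Trp: 1 codon.
Trp: 1 codon.
Cys: 2 codons.
Val: 4 codons.
Ile: 3 codons.
Lys: 2 codons.
Val: 4 codons.
1 × 1 × 2 × 4 × 3 × 2 × 4 = 192.

192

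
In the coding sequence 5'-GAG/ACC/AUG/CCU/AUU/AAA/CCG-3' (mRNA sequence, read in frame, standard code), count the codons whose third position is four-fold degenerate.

Codon 1 GAG (Glu): third position 2-fold.
Codon 2 ACC (Thr): third position 4-fold.
Codon 3 AUG (Met): third position 1-fold.
Codon 4 CCU (Pro): third position 4-fold.
Codon 5 AUU (Ile): third position 3-fold.
Codon 6 AAA (Lys): third position 2-fold.
Codon 7 CCG (Pro): third position 4-fold.
Four-fold degenerate third positions: 3.

3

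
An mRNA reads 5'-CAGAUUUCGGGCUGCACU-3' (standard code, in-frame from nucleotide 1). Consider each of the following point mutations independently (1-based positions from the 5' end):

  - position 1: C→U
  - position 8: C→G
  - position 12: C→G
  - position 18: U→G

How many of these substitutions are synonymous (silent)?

2

Codon 1: CAG (Gln) → UAG (Stop) — nonsense.
Codon 3: UCG (Ser) → UGG (Trp) — missense.
Codon 4: GGC (Gly) → GGG (Gly) — synonymous.
Codon 6: ACU (Thr) → ACG (Thr) — synonymous.
Synonymous: 2 of 4.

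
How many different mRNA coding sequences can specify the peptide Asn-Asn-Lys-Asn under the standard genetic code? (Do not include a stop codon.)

16

Asn: 2 codons.
Asn: 2 codons.
Lys: 2 codons.
Asn: 2 codons.
2 × 2 × 2 × 2 = 16.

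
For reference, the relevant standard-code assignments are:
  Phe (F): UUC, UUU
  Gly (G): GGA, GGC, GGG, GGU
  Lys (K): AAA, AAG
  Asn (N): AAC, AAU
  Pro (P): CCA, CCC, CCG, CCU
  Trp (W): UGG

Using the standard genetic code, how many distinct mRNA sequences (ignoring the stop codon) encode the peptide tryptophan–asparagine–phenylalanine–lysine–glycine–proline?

Trp: 1 codon.
Asn: 2 codons.
Phe: 2 codons.
Lys: 2 codons.
Gly: 4 codons.
Pro: 4 codons.
1 × 2 × 2 × 2 × 4 × 4 = 128.

128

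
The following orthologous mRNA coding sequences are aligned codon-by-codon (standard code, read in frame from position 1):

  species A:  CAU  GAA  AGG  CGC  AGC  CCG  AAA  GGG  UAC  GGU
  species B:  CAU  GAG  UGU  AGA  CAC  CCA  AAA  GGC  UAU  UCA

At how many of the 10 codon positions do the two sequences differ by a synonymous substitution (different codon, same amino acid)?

Codon 1: CAU His / CAU His — identical.
Codon 2: GAA Glu / GAG Glu — synonymous.
Codon 3: AGG Arg / UGU Cys — nonsynonymous.
Codon 4: CGC Arg / AGA Arg — synonymous.
Codon 5: AGC Ser / CAC His — nonsynonymous.
Codon 6: CCG Pro / CCA Pro — synonymous.
Codon 7: AAA Lys / AAA Lys — identical.
Codon 8: GGG Gly / GGC Gly — synonymous.
Codon 9: UAC Tyr / UAU Tyr — synonymous.
Codon 10: GGU Gly / UCA Ser — nonsynonymous.
Synonymous differences: 5.

5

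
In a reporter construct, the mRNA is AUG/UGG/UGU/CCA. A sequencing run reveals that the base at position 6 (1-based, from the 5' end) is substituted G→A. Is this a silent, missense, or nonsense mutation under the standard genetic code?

nonsense

Position 6 falls in codon 2: UGG → Trp.
After the substitution the codon is UGA → Stop.
The new codon is a stop codon, so this is a nonsense mutation.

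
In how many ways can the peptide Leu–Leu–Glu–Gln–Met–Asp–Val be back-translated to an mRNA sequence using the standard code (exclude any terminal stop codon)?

Leu: 6 codons.
Leu: 6 codons.
Glu: 2 codons.
Gln: 2 codons.
Met: 1 codon.
Asp: 2 codons.
Val: 4 codons.
6 × 6 × 2 × 2 × 1 × 2 × 4 = 1152.

1152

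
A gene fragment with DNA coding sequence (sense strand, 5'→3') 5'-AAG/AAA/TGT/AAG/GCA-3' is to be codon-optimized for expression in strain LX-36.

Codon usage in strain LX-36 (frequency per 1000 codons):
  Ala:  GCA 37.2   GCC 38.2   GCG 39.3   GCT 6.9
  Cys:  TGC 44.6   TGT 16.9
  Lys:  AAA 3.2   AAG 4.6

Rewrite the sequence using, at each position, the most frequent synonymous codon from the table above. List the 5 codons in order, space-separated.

Codon 1 (Lys): best is AAG at 4.6.
Codon 2 (Lys): best is AAG at 4.6.
Codon 3 (Cys): best is TGC at 44.6.
Codon 4 (Lys): best is AAG at 4.6.
Codon 5 (Ala): best is GCG at 39.3.

AAG AAG TGC AAG GCG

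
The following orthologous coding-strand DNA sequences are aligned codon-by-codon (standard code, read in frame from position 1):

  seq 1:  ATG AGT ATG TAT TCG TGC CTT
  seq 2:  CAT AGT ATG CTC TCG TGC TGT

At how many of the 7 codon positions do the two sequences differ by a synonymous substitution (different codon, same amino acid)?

0

Codon 1: ATG Met / CAT His — nonsynonymous.
Codon 2: AGT Ser / AGT Ser — identical.
Codon 3: ATG Met / ATG Met — identical.
Codon 4: TAT Tyr / CTC Leu — nonsynonymous.
Codon 5: TCG Ser / TCG Ser — identical.
Codon 6: TGC Cys / TGC Cys — identical.
Codon 7: CTT Leu / TGT Cys — nonsynonymous.
Synonymous differences: 0.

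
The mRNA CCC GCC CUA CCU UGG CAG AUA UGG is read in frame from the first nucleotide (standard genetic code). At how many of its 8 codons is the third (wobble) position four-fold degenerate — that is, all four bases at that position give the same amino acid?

Codon 1 CCC (Pro): third position 4-fold.
Codon 2 GCC (Ala): third position 4-fold.
Codon 3 CUA (Leu): third position 4-fold.
Codon 4 CCU (Pro): third position 4-fold.
Codon 5 UGG (Trp): third position 1-fold.
Codon 6 CAG (Gln): third position 2-fold.
Codon 7 AUA (Ile): third position 3-fold.
Codon 8 UGG (Trp): third position 1-fold.
Four-fold degenerate third positions: 4.

4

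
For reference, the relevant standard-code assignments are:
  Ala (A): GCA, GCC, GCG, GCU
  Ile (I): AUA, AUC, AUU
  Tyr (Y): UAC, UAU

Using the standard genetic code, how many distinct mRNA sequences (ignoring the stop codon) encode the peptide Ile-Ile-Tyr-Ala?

72

Ile: 3 codons.
Ile: 3 codons.
Tyr: 2 codons.
Ala: 4 codons.
3 × 3 × 2 × 4 = 72.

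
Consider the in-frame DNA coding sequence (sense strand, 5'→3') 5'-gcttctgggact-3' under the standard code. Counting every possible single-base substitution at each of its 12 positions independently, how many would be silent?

12

Codon 1 (GCT, Ala): 3 synonymous substitutions.
Codon 2 (TCT, Ser): 3 synonymous substitutions.
Codon 3 (GGG, Gly): 3 synonymous substitutions.
Codon 4 (ACT, Thr): 3 synonymous substitutions.
Total: 3 + 3 + 3 + 3 = 12.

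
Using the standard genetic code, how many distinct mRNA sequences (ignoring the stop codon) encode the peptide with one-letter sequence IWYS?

Ile: 3 codons.
Trp: 1 codon.
Tyr: 2 codons.
Ser: 6 codons.
3 × 1 × 2 × 6 = 36.

36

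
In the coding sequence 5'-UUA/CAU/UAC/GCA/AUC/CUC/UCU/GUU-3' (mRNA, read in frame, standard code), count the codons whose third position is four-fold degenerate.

4

Codon 1 UUA (Leu): third position 2-fold.
Codon 2 CAU (His): third position 2-fold.
Codon 3 UAC (Tyr): third position 2-fold.
Codon 4 GCA (Ala): third position 4-fold.
Codon 5 AUC (Ile): third position 3-fold.
Codon 6 CUC (Leu): third position 4-fold.
Codon 7 UCU (Ser): third position 4-fold.
Codon 8 GUU (Val): third position 4-fold.
Four-fold degenerate third positions: 4.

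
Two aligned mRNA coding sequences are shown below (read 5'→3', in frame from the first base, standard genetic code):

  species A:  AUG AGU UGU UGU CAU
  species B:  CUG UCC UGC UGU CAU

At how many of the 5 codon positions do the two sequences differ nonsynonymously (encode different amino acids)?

Codon 1: AUG Met / CUG Leu — nonsynonymous.
Codon 2: AGU Ser / UCC Ser — synonymous.
Codon 3: UGU Cys / UGC Cys — synonymous.
Codon 4: UGU Cys / UGU Cys — identical.
Codon 5: CAU His / CAU His — identical.
Nonsynonymous differences: 1.

1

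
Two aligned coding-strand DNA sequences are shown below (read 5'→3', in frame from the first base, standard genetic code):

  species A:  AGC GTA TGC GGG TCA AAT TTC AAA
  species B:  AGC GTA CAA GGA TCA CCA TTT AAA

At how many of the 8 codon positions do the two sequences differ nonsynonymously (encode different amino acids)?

2

Codon 1: AGC Ser / AGC Ser — identical.
Codon 2: GTA Val / GTA Val — identical.
Codon 3: TGC Cys / CAA Gln — nonsynonymous.
Codon 4: GGG Gly / GGA Gly — synonymous.
Codon 5: TCA Ser / TCA Ser — identical.
Codon 6: AAT Asn / CCA Pro — nonsynonymous.
Codon 7: TTC Phe / TTT Phe — synonymous.
Codon 8: AAA Lys / AAA Lys — identical.
Nonsynonymous differences: 2.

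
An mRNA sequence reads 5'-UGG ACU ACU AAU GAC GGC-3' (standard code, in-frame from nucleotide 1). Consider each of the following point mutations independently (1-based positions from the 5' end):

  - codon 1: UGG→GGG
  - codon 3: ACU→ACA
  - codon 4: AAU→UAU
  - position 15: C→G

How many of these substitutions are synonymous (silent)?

Codon 1: UGG (Trp) → GGG (Gly) — missense.
Codon 3: ACU (Thr) → ACA (Thr) — synonymous.
Codon 4: AAU (Asn) → UAU (Tyr) — missense.
Codon 5: GAC (Asp) → GAG (Glu) — missense.
Synonymous: 1 of 4.

1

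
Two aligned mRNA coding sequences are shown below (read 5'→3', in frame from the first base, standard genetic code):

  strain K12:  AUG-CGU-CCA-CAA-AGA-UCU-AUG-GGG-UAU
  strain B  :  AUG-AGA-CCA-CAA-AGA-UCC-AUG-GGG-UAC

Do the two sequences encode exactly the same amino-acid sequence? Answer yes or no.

yes

Codon 1: AUG Met / AUG Met — identical.
Codon 2: CGU Arg / AGA Arg — synonymous.
Codon 3: CCA Pro / CCA Pro — identical.
Codon 4: CAA Gln / CAA Gln — identical.
Codon 5: AGA Arg / AGA Arg — identical.
Codon 6: UCU Ser / UCC Ser — synonymous.
Codon 7: AUG Met / AUG Met — identical.
Codon 8: GGG Gly / GGG Gly — identical.
Codon 9: UAU Tyr / UAC Tyr — synonymous.
Nonsynonymous differences: 0 → same protein.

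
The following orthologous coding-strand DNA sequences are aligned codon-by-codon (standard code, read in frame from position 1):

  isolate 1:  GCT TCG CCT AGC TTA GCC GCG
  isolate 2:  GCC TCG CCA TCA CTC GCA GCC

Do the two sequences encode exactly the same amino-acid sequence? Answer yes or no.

yes

Codon 1: GCT Ala / GCC Ala — synonymous.
Codon 2: TCG Ser / TCG Ser — identical.
Codon 3: CCT Pro / CCA Pro — synonymous.
Codon 4: AGC Ser / TCA Ser — synonymous.
Codon 5: TTA Leu / CTC Leu — synonymous.
Codon 6: GCC Ala / GCA Ala — synonymous.
Codon 7: GCG Ala / GCC Ala — synonymous.
Nonsynonymous differences: 0 → same protein.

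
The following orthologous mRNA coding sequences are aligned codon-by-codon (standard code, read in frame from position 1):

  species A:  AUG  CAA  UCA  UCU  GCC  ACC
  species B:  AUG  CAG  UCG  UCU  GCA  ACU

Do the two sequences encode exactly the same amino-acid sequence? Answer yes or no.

Codon 1: AUG Met / AUG Met — identical.
Codon 2: CAA Gln / CAG Gln — synonymous.
Codon 3: UCA Ser / UCG Ser — synonymous.
Codon 4: UCU Ser / UCU Ser — identical.
Codon 5: GCC Ala / GCA Ala — synonymous.
Codon 6: ACC Thr / ACU Thr — synonymous.
Nonsynonymous differences: 0 → same protein.

yes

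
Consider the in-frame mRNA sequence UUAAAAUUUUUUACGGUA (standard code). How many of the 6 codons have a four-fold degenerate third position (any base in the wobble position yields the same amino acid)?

2

Codon 1 UUA (Leu): third position 2-fold.
Codon 2 AAA (Lys): third position 2-fold.
Codon 3 UUU (Phe): third position 2-fold.
Codon 4 UUU (Phe): third position 2-fold.
Codon 5 ACG (Thr): third position 4-fold.
Codon 6 GUA (Val): third position 4-fold.
Four-fold degenerate third positions: 2.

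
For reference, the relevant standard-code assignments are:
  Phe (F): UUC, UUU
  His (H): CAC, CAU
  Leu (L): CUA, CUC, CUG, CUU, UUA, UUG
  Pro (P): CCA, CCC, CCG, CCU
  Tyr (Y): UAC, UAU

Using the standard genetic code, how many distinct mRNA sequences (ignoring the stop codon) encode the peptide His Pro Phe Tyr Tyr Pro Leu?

1536

His: 2 codons.
Pro: 4 codons.
Phe: 2 codons.
Tyr: 2 codons.
Tyr: 2 codons.
Pro: 4 codons.
Leu: 6 codons.
2 × 4 × 2 × 2 × 2 × 4 × 6 = 1536.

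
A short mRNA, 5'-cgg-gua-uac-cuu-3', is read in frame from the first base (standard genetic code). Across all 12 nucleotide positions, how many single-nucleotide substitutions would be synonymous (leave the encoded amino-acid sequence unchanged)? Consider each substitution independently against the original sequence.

11

Codon 1 (CGG, Arg): 4 synonymous substitutions.
Codon 2 (GUA, Val): 3 synonymous substitutions.
Codon 3 (UAC, Tyr): 1 synonymous substitution.
Codon 4 (CUU, Leu): 3 synonymous substitutions.
Total: 4 + 3 + 1 + 3 = 11.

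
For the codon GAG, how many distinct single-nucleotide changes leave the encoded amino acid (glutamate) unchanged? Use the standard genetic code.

Position 1: none → 0 synonymous.
Position 2: none → 0 synonymous.
Position 3: GAA → 1 synonymous.
Total: 0 + 0 + 1 = 1.

1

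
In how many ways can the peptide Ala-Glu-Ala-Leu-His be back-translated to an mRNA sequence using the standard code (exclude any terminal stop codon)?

Ala: 4 codons.
Glu: 2 codons.
Ala: 4 codons.
Leu: 6 codons.
His: 2 codons.
4 × 2 × 4 × 6 × 2 = 384.

384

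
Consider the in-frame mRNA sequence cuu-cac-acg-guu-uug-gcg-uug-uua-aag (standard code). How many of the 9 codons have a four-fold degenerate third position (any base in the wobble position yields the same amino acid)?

4

Codon 1 CUU (Leu): third position 4-fold.
Codon 2 CAC (His): third position 2-fold.
Codon 3 ACG (Thr): third position 4-fold.
Codon 4 GUU (Val): third position 4-fold.
Codon 5 UUG (Leu): third position 2-fold.
Codon 6 GCG (Ala): third position 4-fold.
Codon 7 UUG (Leu): third position 2-fold.
Codon 8 UUA (Leu): third position 2-fold.
Codon 9 AAG (Lys): third position 2-fold.
Four-fold degenerate third positions: 4.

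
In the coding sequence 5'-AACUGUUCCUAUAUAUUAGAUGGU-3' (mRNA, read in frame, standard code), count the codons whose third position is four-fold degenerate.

Codon 1 AAC (Asn): third position 2-fold.
Codon 2 UGU (Cys): third position 2-fold.
Codon 3 UCC (Ser): third position 4-fold.
Codon 4 UAU (Tyr): third position 2-fold.
Codon 5 AUA (Ile): third position 3-fold.
Codon 6 UUA (Leu): third position 2-fold.
Codon 7 GAU (Asp): third position 2-fold.
Codon 8 GGU (Gly): third position 4-fold.
Four-fold degenerate third positions: 2.

2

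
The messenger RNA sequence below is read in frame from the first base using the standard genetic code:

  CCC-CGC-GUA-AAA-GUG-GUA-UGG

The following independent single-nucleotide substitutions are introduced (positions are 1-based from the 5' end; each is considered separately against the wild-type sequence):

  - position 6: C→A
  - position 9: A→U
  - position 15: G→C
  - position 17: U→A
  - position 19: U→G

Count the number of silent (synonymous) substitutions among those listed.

Codon 2: CGC (Arg) → CGA (Arg) — synonymous.
Codon 3: GUA (Val) → GUU (Val) — synonymous.
Codon 5: GUG (Val) → GUC (Val) — synonymous.
Codon 6: GUA (Val) → GAA (Glu) — missense.
Codon 7: UGG (Trp) → GGG (Gly) — missense.
Synonymous: 3 of 5.

3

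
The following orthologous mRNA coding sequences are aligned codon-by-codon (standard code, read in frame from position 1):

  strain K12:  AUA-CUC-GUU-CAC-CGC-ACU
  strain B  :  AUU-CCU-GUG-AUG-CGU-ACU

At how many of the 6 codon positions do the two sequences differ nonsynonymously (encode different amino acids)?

2

Codon 1: AUA Ile / AUU Ile — synonymous.
Codon 2: CUC Leu / CCU Pro — nonsynonymous.
Codon 3: GUU Val / GUG Val — synonymous.
Codon 4: CAC His / AUG Met — nonsynonymous.
Codon 5: CGC Arg / CGU Arg — synonymous.
Codon 6: ACU Thr / ACU Thr — identical.
Nonsynonymous differences: 2.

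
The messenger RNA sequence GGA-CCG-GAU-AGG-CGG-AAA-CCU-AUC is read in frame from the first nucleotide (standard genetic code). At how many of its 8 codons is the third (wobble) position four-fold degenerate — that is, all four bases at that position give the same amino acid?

Codon 1 GGA (Gly): third position 4-fold.
Codon 2 CCG (Pro): third position 4-fold.
Codon 3 GAU (Asp): third position 2-fold.
Codon 4 AGG (Arg): third position 2-fold.
Codon 5 CGG (Arg): third position 4-fold.
Codon 6 AAA (Lys): third position 2-fold.
Codon 7 CCU (Pro): third position 4-fold.
Codon 8 AUC (Ile): third position 3-fold.
Four-fold degenerate third positions: 4.

4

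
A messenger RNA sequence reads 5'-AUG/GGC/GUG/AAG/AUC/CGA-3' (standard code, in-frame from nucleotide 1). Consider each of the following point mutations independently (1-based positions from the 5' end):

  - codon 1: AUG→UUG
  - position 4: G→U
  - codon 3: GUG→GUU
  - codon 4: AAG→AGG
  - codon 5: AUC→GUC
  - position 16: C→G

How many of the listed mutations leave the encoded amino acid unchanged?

1

Codon 1: AUG (Met) → UUG (Leu) — missense.
Codon 2: GGC (Gly) → UGC (Cys) — missense.
Codon 3: GUG (Val) → GUU (Val) — synonymous.
Codon 4: AAG (Lys) → AGG (Arg) — missense.
Codon 5: AUC (Ile) → GUC (Val) — missense.
Codon 6: CGA (Arg) → GGA (Gly) — missense.
Synonymous: 1 of 6.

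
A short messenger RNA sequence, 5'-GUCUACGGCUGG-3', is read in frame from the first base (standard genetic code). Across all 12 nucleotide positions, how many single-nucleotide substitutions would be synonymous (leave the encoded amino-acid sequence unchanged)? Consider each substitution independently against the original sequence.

7

Codon 1 (GUC, Val): 3 synonymous substitutions.
Codon 2 (UAC, Tyr): 1 synonymous substitution.
Codon 3 (GGC, Gly): 3 synonymous substitutions.
Codon 4 (UGG, Trp): 0 synonymous substitutions.
Total: 3 + 1 + 3 + 0 = 7.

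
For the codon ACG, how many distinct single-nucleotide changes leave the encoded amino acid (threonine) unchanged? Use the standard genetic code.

Position 1: none → 0 synonymous.
Position 2: none → 0 synonymous.
Position 3: ACT, ACC, ACA → 3 synonymous.
Total: 0 + 0 + 3 = 3.

3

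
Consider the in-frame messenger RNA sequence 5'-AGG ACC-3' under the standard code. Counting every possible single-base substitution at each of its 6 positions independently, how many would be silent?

5

Codon 1 (AGG, Arg): 2 synonymous substitutions.
Codon 2 (ACC, Thr): 3 synonymous substitutions.
Total: 2 + 3 = 5.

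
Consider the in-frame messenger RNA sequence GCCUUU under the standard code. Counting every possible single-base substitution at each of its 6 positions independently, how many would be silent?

4

Codon 1 (GCC, Ala): 3 synonymous substitutions.
Codon 2 (UUU, Phe): 1 synonymous substitution.
Total: 3 + 1 = 4.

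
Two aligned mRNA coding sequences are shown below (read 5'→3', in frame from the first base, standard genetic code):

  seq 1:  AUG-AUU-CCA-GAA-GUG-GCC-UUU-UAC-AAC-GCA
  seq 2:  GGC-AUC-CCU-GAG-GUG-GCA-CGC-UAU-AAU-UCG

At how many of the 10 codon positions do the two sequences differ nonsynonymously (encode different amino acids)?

Codon 1: AUG Met / GGC Gly — nonsynonymous.
Codon 2: AUU Ile / AUC Ile — synonymous.
Codon 3: CCA Pro / CCU Pro — synonymous.
Codon 4: GAA Glu / GAG Glu — synonymous.
Codon 5: GUG Val / GUG Val — identical.
Codon 6: GCC Ala / GCA Ala — synonymous.
Codon 7: UUU Phe / CGC Arg — nonsynonymous.
Codon 8: UAC Tyr / UAU Tyr — synonymous.
Codon 9: AAC Asn / AAU Asn — synonymous.
Codon 10: GCA Ala / UCG Ser — nonsynonymous.
Nonsynonymous differences: 3.

3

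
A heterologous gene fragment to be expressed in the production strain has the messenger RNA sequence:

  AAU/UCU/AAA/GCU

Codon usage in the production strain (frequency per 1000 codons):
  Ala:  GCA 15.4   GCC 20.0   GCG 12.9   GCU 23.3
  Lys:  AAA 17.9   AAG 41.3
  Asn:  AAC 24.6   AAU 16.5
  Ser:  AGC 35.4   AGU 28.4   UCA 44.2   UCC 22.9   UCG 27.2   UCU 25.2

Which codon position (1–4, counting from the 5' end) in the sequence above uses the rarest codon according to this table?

1

Codon 1 AAU (Asn): 16.5 per 1000.
Codon 2 UCU (Ser): 25.2 per 1000.
Codon 3 AAA (Lys): 17.9 per 1000.
Codon 4 GCU (Ala): 23.3 per 1000.
Lowest frequency is 16.5 at codon 1.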